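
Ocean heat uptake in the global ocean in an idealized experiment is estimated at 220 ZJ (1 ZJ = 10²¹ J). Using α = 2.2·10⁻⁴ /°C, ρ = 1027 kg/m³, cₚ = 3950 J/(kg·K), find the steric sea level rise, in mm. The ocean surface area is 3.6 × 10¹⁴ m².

Per unit area: Q = 220×10²¹ / (3.6×10¹⁴) ≈ 6.111×10⁸ J/m²
Δh = αQ/(ρcₚ) = 2.2×10⁻⁴ × 6.111×10⁸ / (1027 × 3950) ≈ 0.033141 m

Δh = 33.1 mm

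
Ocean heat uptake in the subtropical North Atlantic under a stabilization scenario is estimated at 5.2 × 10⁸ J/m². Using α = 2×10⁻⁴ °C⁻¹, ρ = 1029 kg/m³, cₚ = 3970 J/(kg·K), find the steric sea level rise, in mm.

Δh = αQ/(ρcₚ) = 2×10⁻⁴ × 5.2×10⁸ / (1029 × 3970) ≈ 0.025458 m

25.5 mm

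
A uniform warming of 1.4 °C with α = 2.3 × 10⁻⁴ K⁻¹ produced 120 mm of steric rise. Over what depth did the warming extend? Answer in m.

H ≈ 373 m

H = Δh/(αΔT) = 0.12 / (2.3×10⁻⁴ × 1.4) ≈ 372.7 m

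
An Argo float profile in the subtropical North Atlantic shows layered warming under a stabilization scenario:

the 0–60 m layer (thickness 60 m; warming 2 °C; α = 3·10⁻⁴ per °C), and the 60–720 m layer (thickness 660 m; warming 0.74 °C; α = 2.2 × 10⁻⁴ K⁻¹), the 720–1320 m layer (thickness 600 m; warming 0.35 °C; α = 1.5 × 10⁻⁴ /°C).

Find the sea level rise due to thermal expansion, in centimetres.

Layer 1: 60 × 2 × 3×10⁻⁴ = 0.03600 m
0.74 × 2.2×10⁻⁴ × 660 = 0.107448 m
Layer 3: 600 × 0.35 × 1.5×10⁻⁴ = 0.03150 m
Δh = 0.03600 + 0.107448 + 0.03150 = 0.174948 m

Δh ≈ 17.5 cm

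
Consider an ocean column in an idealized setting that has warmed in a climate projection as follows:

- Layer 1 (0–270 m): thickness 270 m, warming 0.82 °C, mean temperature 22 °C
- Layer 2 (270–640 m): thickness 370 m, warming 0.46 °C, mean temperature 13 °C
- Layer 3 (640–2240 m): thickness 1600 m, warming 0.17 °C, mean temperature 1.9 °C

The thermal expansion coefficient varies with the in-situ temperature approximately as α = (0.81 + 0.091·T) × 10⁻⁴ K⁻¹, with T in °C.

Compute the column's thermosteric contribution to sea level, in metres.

about 0.123 m

Layer 1: α = (0.81 + 0.091×22)×10⁻⁴ = 2.812×10⁻⁴ K⁻¹
Layer 2: α = (0.81 + 0.091×13)×10⁻⁴ = 1.993×10⁻⁴ K⁻¹
Layer 3: α = (0.81 + 0.091×1.9)×10⁻⁴ = 0.9829×10⁻⁴ K⁻¹
Layer 1: 0.82 × 2.812×10⁻⁴ × 270 = 0.06225768 m
0.46 × 1.993×10⁻⁴ × 370 = 0.03392086 m
Layer 3: 1600 × 0.17 × 0.9829×10⁻⁴ = 0.02673488 m
Δh = 0.06225768 + 0.03392086 + 0.02673488 = 0.12291342 m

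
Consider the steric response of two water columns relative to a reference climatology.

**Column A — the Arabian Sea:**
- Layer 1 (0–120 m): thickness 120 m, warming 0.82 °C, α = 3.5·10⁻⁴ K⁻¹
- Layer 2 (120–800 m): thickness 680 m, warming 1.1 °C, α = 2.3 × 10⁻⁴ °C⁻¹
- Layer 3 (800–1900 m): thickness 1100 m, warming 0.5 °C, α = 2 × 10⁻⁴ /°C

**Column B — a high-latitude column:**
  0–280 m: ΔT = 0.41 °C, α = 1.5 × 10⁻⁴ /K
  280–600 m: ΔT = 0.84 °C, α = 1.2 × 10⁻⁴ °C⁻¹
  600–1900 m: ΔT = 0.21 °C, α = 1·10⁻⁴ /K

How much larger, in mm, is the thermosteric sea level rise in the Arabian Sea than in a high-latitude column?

A 0–120 m: 3.5×10⁻⁴ × 0.82 × 120 = 0.03444 m
A Layer 2: 2.3×10⁻⁴ × 680 × 1.1 = 0.17204 m
A 800–1900 m: 0.5 × 1100 × 2×10⁻⁴ = 0.11000 m
A total: 0.31648 m
B Layer 1: 280 × 0.41 × 1.5×10⁻⁴ = 0.01722 m
B Layer 2: 320 × 1.2×10⁻⁴ × 0.84 = 0.032256 m
B 1300 × 0.21 × 1×10⁻⁴ = 0.02730 m
B total: 0.076776 m
Difference: 0.31648 − 0.076776 = 0.239704 m

240 mm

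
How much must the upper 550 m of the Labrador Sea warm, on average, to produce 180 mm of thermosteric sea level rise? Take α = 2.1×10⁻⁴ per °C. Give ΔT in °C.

ΔT ≈ 1.56 °C

ΔT = Δh/(αH) = 0.18 / (2.1×10⁻⁴ × 550) ≈ 1.558 °C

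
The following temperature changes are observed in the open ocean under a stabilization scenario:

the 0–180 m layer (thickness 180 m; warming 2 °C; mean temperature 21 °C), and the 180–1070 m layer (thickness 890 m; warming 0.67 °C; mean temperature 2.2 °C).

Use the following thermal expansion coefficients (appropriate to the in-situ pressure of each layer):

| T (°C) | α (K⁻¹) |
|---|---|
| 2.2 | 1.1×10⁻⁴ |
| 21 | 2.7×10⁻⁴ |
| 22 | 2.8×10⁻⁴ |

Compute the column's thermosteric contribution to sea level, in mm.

Layer 1 at 21 °C → α = 2.7×10⁻⁴ K⁻¹
Layer 2 at 2.2 °C → α = 1.1×10⁻⁴ K⁻¹
2.7×10⁻⁴ × 2 × 180 = 0.09720 m
180–1070 m: 1.1×10⁻⁴ × 0.67 × 890 = 0.065593 m
Δh = 0.09720 + 0.065593 = 0.162793 m ≈ 163 mm

Δh ≈ 163 mm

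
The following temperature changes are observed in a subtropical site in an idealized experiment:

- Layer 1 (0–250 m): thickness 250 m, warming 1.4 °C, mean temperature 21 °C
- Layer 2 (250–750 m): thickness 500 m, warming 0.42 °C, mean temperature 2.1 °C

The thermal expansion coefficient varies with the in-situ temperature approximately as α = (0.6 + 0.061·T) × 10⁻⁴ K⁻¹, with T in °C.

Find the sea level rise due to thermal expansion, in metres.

about 0.081 m

Layer 1: α = (0.6 + 0.061×21)×10⁻⁴ = 1.881×10⁻⁴ K⁻¹
Layer 2: α = (0.6 + 0.061×2.1)×10⁻⁴ = 0.7281×10⁻⁴ K⁻¹
1.4 × 1.881×10⁻⁴ × 250 = 0.065835 m
250–750 m: 0.42 × 0.7281×10⁻⁴ × 500 = 0.0152901 m
Δh = 0.065835 + 0.0152901 = 0.0811251 m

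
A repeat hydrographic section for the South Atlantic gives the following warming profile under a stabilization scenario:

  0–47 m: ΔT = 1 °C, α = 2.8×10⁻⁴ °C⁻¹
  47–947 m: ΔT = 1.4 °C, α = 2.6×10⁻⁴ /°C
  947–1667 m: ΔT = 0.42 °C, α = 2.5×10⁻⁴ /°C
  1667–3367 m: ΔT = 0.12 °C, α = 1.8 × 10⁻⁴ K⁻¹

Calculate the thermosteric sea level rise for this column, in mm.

about 450 mm

Layer 1: 1 × 2.8×10⁻⁴ × 47 = 0.01316 m
47–947 m: 2.6×10⁻⁴ × 1.4 × 900 = 0.32760 m
947–1667 m: 0.42 × 720 × 2.5×10⁻⁴ = 0.07560 m
1700 × 0.12 × 1.8×10⁻⁴ = 0.03672 m
Δh = 0.01316 + 0.32760 + 0.07560 + 0.03672 = 0.45308 m ≈ 450 mm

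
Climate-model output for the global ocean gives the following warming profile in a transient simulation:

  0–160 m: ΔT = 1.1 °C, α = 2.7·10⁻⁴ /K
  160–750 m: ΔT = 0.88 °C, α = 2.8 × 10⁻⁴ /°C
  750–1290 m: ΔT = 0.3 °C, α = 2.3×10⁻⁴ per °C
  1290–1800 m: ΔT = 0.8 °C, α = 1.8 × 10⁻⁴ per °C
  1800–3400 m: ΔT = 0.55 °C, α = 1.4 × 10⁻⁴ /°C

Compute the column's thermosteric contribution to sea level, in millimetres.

0–160 m: 160 × 1.1 × 2.7×10⁻⁴ = 0.04752 m
160–750 m: 0.88 × 2.8×10⁻⁴ × 590 = 0.145376 m
2.3×10⁻⁴ × 540 × 0.3 = 0.03726 m
0.8 × 510 × 1.8×10⁻⁴ = 0.07344 m
1800–3400 m: 0.55 × 1600 × 1.4×10⁻⁴ = 0.12320 m
Δh = 0.04752 + 0.145376 + 0.03726 + 0.07344 + 0.12320 = 0.426796 m

430 mm of thermosteric rise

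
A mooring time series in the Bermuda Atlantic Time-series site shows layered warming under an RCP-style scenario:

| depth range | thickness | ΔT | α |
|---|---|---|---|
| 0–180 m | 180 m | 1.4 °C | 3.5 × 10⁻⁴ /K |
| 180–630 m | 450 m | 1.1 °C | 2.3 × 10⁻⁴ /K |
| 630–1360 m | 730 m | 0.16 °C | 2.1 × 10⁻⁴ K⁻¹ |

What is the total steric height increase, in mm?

about 227 mm

Layer 1: 3.5×10⁻⁴ × 1.4 × 180 = 0.08820 m
Layer 2: 1.1 × 450 × 2.3×10⁻⁴ = 0.11385 m
Layer 3: 730 × 0.16 × 2.1×10⁻⁴ = 0.024528 m
Δh = 0.08820 + 0.11385 + 0.024528 = 0.226578 m ≈ 227 mm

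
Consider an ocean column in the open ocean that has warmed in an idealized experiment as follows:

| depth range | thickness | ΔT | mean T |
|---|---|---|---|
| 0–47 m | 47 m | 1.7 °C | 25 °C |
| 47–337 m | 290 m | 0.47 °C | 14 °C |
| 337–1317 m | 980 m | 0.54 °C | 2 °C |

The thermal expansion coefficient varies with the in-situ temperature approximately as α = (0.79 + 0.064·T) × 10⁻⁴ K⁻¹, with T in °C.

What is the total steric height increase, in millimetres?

Δh = 90.7 mm

Layer 1: α = (0.79 + 0.064×25)×10⁻⁴ = 2.39×10⁻⁴ K⁻¹
Layer 2: α = (0.79 + 0.064×14)×10⁻⁴ = 1.686×10⁻⁴ K⁻¹
Layer 3: α = (0.79 + 0.064×2)×10⁻⁴ = 0.918×10⁻⁴ K⁻¹
Layer 1: 1.7 × 2.39×10⁻⁴ × 47 = 0.0190961 m
47–337 m: 290 × 0.47 × 1.686×10⁻⁴ = 0.02298018 m
0.918×10⁻⁴ × 980 × 0.54 = 0.04858056 m
Δh = 0.0190961 + 0.02298018 + 0.04858056 = 0.09065684 m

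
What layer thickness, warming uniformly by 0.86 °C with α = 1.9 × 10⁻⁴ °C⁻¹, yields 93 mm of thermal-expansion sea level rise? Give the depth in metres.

H = Δh/(αΔT) = 0.093 / (1.9×10⁻⁴ × 0.86) ≈ 569.2 m

about 569 m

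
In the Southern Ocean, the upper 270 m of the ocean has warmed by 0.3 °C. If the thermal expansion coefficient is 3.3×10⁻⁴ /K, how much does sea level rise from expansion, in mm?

Δh = αΔT·H = 3.3×10⁻⁴ × 0.3 × 270 = 0.02673 m

Δh = 26.7 mm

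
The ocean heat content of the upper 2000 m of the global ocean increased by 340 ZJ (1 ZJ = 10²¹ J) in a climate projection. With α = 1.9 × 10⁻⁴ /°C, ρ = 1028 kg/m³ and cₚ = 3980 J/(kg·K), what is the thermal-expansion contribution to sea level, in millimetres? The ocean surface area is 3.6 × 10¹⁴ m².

Per unit area: Q = 340×10²¹ / (3.6×10¹⁴) ≈ 9.444×10⁸ J/m²
Δh = αQ/(ρcₚ) = 1.9×10⁻⁴ × 9.444×10⁸ / (1028 × 3980) ≈ 0.043856 m

about 44 mm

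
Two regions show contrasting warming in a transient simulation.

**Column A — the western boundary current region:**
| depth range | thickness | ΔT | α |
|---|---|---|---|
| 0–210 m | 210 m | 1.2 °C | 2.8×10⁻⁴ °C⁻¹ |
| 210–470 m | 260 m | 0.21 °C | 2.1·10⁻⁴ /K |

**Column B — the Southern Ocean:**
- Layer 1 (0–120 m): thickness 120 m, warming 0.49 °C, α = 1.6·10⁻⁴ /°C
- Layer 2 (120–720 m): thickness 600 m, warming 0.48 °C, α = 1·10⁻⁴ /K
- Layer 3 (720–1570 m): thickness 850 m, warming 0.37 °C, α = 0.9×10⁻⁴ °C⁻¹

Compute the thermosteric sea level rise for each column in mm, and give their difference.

A: 82 mm; B: 67 mm; difference 16 mm

A 2.8×10⁻⁴ × 210 × 1.2 = 0.07056 m
A 260 × 2.1×10⁻⁴ × 0.21 = 0.011466 m
A total: 0.082026 m
B Layer 1: 0.49 × 120 × 1.6×10⁻⁴ = 0.009408 m
B Layer 2: 600 × 0.48 × 1×10⁻⁴ = 0.02880 m
B Layer 3: 0.37 × 850 × 0.9×10⁻⁴ = 0.028305 m
B total: 0.066513 m
Difference: 0.082026 − 0.066513 = 0.015513 m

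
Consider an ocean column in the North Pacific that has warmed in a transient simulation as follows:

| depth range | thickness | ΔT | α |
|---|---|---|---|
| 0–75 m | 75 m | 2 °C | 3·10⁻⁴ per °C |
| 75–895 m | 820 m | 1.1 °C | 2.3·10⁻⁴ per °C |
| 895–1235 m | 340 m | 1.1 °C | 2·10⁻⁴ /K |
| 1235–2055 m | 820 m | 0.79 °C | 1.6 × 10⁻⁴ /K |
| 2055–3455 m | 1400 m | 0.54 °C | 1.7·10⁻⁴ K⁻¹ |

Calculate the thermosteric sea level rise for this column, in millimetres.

Layer 1: 3×10⁻⁴ × 75 × 2 = 0.04500 m
75–895 m: 820 × 1.1 × 2.3×10⁻⁴ = 0.20746 m
340 × 1.1 × 2×10⁻⁴ = 0.07480 m
Layer 4: 1.6×10⁻⁴ × 820 × 0.79 = 0.103648 m
2055–3455 m: 1.7×10⁻⁴ × 1400 × 0.54 = 0.12852 m
Δh = 0.04500 + 0.20746 + 0.07480 + 0.103648 + 0.12852 = 0.559428 m

Δh = 559 mm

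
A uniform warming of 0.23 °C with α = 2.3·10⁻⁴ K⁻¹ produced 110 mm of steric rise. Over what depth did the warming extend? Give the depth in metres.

2080 m

H = Δh/(αΔT) = 0.11 / (2.3×10⁻⁴ × 0.23) ≈ 2079 m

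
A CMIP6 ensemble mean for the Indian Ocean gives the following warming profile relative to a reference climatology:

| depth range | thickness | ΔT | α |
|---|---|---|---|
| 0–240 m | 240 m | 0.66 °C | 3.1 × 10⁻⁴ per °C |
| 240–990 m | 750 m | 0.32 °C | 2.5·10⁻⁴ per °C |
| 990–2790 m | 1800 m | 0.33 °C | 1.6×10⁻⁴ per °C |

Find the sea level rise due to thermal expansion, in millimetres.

Layer 1: 0.66 × 240 × 3.1×10⁻⁴ = 0.049104 m
240–990 m: 750 × 0.32 × 2.5×10⁻⁴ = 0.06000 m
1800 × 1.6×10⁻⁴ × 0.33 = 0.09504 m
Δh = 0.049104 + 0.06000 + 0.09504 = 0.204144 m

Δh ≈ 204 mm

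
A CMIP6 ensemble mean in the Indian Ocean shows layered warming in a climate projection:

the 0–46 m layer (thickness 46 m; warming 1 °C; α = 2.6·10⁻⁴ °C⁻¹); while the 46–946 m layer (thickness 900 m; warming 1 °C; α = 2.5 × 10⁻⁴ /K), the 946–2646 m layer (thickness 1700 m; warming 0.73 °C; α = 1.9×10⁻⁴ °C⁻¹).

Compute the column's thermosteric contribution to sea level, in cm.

Layer 1: 46 × 2.6×10⁻⁴ × 1 = 0.01196 m
900 × 1 × 2.5×10⁻⁴ = 0.22500 m
Layer 3: 1.9×10⁻⁴ × 1700 × 0.73 = 0.23579 m
Δh = 0.01196 + 0.22500 + 0.23579 = 0.47275 m ≈ 47.3 cm

47.3 cm of thermosteric rise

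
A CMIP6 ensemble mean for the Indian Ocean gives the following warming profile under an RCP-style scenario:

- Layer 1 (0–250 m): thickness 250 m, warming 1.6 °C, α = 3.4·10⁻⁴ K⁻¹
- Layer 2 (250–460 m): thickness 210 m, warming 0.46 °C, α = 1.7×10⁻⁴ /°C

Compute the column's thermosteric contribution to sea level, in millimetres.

Δh ≈ 152 mm

Layer 1: 250 × 3.4×10⁻⁴ × 1.6 = 0.13600 m
Layer 2: 1.7×10⁻⁴ × 0.46 × 210 = 0.016422 m
Δh = 0.13600 + 0.016422 = 0.152422 m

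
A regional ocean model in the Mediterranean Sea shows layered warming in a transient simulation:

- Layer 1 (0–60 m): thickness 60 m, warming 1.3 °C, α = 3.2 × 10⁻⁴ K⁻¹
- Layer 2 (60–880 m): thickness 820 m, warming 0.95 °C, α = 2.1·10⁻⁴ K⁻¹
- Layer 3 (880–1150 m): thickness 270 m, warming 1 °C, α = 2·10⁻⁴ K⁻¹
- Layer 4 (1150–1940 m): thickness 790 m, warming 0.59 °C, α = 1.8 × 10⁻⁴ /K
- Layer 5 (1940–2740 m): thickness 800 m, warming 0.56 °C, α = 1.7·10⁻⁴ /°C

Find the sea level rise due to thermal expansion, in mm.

Δh = 403 mm

60 × 3.2×10⁻⁴ × 1.3 = 0.02496 m
Layer 2: 820 × 2.1×10⁻⁴ × 0.95 = 0.16359 m
880–1150 m: 270 × 1 × 2×10⁻⁴ = 0.05400 m
1150–1940 m: 790 × 0.59 × 1.8×10⁻⁴ = 0.083898 m
1.7×10⁻⁴ × 0.56 × 800 = 0.07616 m
Δh = 0.02496 + 0.16359 + 0.05400 + 0.083898 + 0.07616 = 0.402608 m ≈ 403 mm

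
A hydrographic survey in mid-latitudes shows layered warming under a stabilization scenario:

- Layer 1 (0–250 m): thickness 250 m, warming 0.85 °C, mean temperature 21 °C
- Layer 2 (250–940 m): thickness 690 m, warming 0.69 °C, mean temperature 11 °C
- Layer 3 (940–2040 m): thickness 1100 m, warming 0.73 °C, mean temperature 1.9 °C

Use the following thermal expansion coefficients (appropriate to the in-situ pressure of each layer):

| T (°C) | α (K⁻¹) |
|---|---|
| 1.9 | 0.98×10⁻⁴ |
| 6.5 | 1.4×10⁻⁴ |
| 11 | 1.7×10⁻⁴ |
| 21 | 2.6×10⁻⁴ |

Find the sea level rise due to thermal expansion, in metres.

0.215 m

Layer 1 at 21 °C → α = 2.6×10⁻⁴ K⁻¹
Layer 2 at 11 °C → α = 1.7×10⁻⁴ K⁻¹
Layer 3 at 1.9 °C → α = 0.98×10⁻⁴ K⁻¹
2.6×10⁻⁴ × 0.85 × 250 = 0.05525 m
250–940 m: 0.69 × 1.7×10⁻⁴ × 690 = 0.080937 m
940–2040 m: 1100 × 0.73 × 0.98×10⁻⁴ = 0.078694 m
Δh = 0.05525 + 0.080937 + 0.078694 = 0.214881 m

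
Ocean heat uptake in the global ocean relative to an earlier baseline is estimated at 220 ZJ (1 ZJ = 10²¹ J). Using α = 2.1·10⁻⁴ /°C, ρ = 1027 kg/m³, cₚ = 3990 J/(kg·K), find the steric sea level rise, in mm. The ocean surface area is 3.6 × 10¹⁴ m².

31.3 mm of thermosteric rise

Per unit area: Q = 220×10²¹ / (3.6×10¹⁴) ≈ 6.111×10⁸ J/m²
Δh = αQ/(ρcₚ) = 2.1×10⁻⁴ × 6.111×10⁸ / (1027 × 3990) ≈ 0.031318 m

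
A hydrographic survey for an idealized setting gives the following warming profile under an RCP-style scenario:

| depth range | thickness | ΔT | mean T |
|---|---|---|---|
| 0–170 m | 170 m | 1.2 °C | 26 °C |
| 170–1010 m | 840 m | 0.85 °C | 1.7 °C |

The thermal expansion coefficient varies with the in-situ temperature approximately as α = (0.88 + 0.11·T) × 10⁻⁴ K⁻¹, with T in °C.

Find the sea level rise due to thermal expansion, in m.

about 0.15 m

Layer 1: α = (0.88 + 0.11×26)×10⁻⁴ = 3.74×10⁻⁴ K⁻¹
Layer 2: α = (0.88 + 0.11×1.7)×10⁻⁴ = 1.067×10⁻⁴ K⁻¹
Layer 1: 1.2 × 170 × 3.74×10⁻⁴ = 0.076296 m
840 × 0.85 × 1.067×10⁻⁴ = 0.0761838 m
Δh = 0.076296 + 0.0761838 = 0.1524798 m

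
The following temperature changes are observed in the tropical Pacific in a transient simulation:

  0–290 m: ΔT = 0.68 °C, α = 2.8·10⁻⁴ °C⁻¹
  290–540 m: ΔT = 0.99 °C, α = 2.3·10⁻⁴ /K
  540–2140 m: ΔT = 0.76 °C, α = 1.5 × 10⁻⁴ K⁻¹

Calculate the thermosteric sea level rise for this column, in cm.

Layer 1: 2.8×10⁻⁴ × 290 × 0.68 = 0.055216 m
Layer 2: 2.3×10⁻⁴ × 0.99 × 250 = 0.056925 m
540–2140 m: 1.5×10⁻⁴ × 1600 × 0.76 = 0.18240 m
Δh = 0.055216 + 0.056925 + 0.18240 = 0.294541 m

Δh = 29.5 cm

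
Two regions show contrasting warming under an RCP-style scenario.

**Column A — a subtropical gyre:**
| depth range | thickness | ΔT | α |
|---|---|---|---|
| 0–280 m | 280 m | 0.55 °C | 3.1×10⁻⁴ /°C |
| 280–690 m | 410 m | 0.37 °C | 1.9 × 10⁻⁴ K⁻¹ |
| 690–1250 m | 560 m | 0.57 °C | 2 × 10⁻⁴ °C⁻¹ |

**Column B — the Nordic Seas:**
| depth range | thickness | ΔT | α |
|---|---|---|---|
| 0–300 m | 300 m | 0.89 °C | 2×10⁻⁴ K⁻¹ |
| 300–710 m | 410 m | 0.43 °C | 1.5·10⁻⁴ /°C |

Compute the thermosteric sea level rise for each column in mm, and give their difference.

Δh_A ≈ 140 mm, Δh_B ≈ 80 mm; difference ≈ 61 mm

A 280 × 0.55 × 3.1×10⁻⁴ = 0.04774 m
A 280–690 m: 1.9×10⁻⁴ × 410 × 0.37 = 0.028823 m
A 560 × 2×10⁻⁴ × 0.57 = 0.06384 m
A total: 0.140403 m
B 0.89 × 2×10⁻⁴ × 300 = 0.05340 m
B 410 × 0.43 × 1.5×10⁻⁴ = 0.026445 m
B total: 0.079845 m
Difference: 0.140403 − 0.079845 = 0.060558 m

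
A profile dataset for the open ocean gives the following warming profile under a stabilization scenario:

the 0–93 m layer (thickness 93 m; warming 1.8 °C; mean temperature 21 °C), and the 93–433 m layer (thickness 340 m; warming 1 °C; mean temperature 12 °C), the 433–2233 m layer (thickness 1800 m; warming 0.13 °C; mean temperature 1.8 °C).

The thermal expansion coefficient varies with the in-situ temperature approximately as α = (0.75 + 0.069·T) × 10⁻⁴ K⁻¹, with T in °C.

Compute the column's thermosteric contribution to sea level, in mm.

Layer 1: α = (0.75 + 0.069×21)×10⁻⁴ = 2.199×10⁻⁴ K⁻¹
Layer 2: α = (0.75 + 0.069×12)×10⁻⁴ = 1.578×10⁻⁴ K⁻¹
Layer 3: α = (0.75 + 0.069×1.8)×10⁻⁴ = 0.8742×10⁻⁴ K⁻¹
0–93 m: 1.8 × 2.199×10⁻⁴ × 93 = 0.03681126 m
Layer 2: 1.578×10⁻⁴ × 340 × 1 = 0.053652 m
0.8742×10⁻⁴ × 1800 × 0.13 = 0.02045628 m
Δh = 0.03681126 + 0.053652 + 0.02045628 = 0.11091954 m

about 111 mm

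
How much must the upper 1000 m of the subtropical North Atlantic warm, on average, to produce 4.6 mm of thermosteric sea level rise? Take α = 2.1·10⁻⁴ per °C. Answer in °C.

ΔT = Δh/(αH) = 0.0046 / (2.1×10⁻⁴ × 1000) ≈ 0.02190 °C

0.0219 °C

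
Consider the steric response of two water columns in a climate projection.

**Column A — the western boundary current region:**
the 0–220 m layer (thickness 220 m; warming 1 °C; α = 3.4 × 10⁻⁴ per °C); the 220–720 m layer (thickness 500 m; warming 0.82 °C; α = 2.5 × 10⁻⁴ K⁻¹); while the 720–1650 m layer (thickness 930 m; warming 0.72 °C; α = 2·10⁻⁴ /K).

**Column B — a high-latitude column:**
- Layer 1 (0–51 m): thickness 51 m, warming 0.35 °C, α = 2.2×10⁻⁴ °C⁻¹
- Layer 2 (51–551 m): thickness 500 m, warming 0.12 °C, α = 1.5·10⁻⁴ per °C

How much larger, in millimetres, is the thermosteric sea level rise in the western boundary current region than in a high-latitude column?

Δh_A − Δh_B ≈ 300 mm

A 0–220 m: 1 × 3.4×10⁻⁴ × 220 = 0.07480 m
A 220–720 m: 0.82 × 2.5×10⁻⁴ × 500 = 0.10250 m
A Layer 3: 2×10⁻⁴ × 930 × 0.72 = 0.13392 m
A total: 0.31122 m
B Layer 1: 51 × 0.35 × 2.2×10⁻⁴ = 0.003927 m
B 0.12 × 500 × 1.5×10⁻⁴ = 0.00900 m
B total: 0.012927 m
Difference: 0.31122 − 0.012927 = 0.298293 m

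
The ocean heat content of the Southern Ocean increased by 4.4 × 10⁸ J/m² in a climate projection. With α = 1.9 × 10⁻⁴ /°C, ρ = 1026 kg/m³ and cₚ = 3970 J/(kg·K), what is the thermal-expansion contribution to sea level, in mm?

Δh = αQ/(ρcₚ) = 1.9×10⁻⁴ × 4.4×10⁸ / (1026 × 3970) ≈ 0.020524 m

21 mm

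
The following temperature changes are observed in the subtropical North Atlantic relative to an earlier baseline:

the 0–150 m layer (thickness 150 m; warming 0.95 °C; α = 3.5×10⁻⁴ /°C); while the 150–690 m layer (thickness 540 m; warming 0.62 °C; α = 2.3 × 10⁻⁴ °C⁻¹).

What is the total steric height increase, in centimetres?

0–150 m: 3.5×10⁻⁴ × 150 × 0.95 = 0.049875 m
150–690 m: 0.62 × 540 × 2.3×10⁻⁴ = 0.077004 m
Δh = 0.049875 + 0.077004 = 0.126879 m ≈ 13 cm

13 cm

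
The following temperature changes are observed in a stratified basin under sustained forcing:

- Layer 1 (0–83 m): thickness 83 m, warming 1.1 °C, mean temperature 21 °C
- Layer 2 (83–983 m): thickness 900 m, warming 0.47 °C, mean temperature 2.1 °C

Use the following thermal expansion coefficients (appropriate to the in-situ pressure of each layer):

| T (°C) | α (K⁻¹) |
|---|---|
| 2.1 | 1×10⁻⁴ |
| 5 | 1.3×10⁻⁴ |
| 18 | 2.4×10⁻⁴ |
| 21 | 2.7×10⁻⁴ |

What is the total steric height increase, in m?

Layer 1 at 21 °C → α = 2.7×10⁻⁴ K⁻¹
Layer 2 at 2.1 °C → α = 1×10⁻⁴ K⁻¹
0–83 m: 1.1 × 83 × 2.7×10⁻⁴ = 0.024651 m
83–983 m: 0.47 × 900 × 1×10⁻⁴ = 0.04230 m
Δh = 0.024651 + 0.04230 = 0.066951 m

Δh = 0.0670 m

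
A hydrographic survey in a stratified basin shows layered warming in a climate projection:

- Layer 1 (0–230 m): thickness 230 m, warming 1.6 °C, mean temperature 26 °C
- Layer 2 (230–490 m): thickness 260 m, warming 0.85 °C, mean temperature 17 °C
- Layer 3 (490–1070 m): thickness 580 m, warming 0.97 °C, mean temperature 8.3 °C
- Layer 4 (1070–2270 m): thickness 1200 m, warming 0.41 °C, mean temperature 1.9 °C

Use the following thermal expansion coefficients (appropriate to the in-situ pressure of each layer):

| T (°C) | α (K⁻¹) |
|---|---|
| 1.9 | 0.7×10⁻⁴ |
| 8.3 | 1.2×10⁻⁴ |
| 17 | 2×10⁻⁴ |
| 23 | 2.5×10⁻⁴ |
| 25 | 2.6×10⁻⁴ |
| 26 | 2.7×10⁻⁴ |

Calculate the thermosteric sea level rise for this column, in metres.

Layer 1 at 26 °C → α = 2.7×10⁻⁴ K⁻¹
Layer 2 at 17 °C → α = 2×10⁻⁴ K⁻¹
Layer 3 at 8.3 °C → α = 1.2×10⁻⁴ K⁻¹
Layer 4 at 1.9 °C → α = 0.7×10⁻⁴ K⁻¹
Layer 1: 230 × 2.7×10⁻⁴ × 1.6 = 0.09936 m
230–490 m: 2×10⁻⁴ × 260 × 0.85 = 0.04420 m
Layer 3: 580 × 1.2×10⁻⁴ × 0.97 = 0.067512 m
Layer 4: 1200 × 0.41 × 0.7×10⁻⁴ = 0.03444 m
Δh = 0.09936 + 0.04420 + 0.067512 + 0.03444 = 0.245512 m ≈ 0.246 m

Δh ≈ 0.246 m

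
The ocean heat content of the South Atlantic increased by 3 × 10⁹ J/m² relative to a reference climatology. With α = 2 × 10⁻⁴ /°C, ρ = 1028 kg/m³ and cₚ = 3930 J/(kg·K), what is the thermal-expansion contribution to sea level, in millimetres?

about 149 mm

Δh = αQ/(ρcₚ) = 2×10⁻⁴ × 3×10⁹ / (1028 × 3930) ≈ 0.14851 m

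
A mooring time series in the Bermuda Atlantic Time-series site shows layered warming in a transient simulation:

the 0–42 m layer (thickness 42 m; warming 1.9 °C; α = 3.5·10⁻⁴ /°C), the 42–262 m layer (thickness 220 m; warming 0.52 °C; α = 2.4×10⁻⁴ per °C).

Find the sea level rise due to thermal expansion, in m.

Δh = 0.0554 m

3.5×10⁻⁴ × 42 × 1.9 = 0.02793 m
42–262 m: 220 × 2.4×10⁻⁴ × 0.52 = 0.027456 m
Δh = 0.02793 + 0.027456 = 0.055386 m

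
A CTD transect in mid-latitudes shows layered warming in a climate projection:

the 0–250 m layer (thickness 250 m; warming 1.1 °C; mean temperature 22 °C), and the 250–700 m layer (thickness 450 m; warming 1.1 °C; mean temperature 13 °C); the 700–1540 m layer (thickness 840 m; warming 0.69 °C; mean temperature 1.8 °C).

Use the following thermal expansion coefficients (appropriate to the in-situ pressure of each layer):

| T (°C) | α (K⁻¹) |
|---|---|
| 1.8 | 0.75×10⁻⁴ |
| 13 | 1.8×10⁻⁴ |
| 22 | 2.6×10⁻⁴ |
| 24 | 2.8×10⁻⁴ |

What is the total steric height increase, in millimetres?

Layer 1 at 22 °C → α = 2.6×10⁻⁴ K⁻¹
Layer 2 at 13 °C → α = 1.8×10⁻⁴ K⁻¹
Layer 3 at 1.8 °C → α = 0.75×10⁻⁴ K⁻¹
1.1 × 2.6×10⁻⁴ × 250 = 0.07150 m
1.1 × 1.8×10⁻⁴ × 450 = 0.08910 m
700–1540 m: 0.69 × 0.75×10⁻⁴ × 840 = 0.04347 m
Δh = 0.07150 + 0.08910 + 0.04347 = 0.20407 m ≈ 204 mm

about 204 mm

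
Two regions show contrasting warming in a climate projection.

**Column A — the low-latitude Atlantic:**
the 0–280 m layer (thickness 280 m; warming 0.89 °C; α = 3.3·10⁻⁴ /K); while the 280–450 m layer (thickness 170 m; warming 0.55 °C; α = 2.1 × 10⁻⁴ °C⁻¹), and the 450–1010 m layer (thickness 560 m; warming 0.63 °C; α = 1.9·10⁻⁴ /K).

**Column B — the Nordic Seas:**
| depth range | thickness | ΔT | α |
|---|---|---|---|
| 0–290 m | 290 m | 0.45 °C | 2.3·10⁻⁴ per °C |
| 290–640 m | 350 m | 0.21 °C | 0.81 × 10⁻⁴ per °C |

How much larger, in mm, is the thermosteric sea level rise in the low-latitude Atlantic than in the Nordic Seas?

130 mm

A 3.3×10⁻⁴ × 0.89 × 280 = 0.082236 m
A Layer 2: 170 × 0.55 × 2.1×10⁻⁴ = 0.019635 m
A Layer 3: 0.63 × 560 × 1.9×10⁻⁴ = 0.067032 m
A total: 0.168903 m
B 0–290 m: 2.3×10⁻⁴ × 290 × 0.45 = 0.030015 m
B 0.81×10⁻⁴ × 350 × 0.21 = 0.0059535 m
B total: 0.0359685 m
Difference: 0.168903 − 0.0359685 = 0.1329345 m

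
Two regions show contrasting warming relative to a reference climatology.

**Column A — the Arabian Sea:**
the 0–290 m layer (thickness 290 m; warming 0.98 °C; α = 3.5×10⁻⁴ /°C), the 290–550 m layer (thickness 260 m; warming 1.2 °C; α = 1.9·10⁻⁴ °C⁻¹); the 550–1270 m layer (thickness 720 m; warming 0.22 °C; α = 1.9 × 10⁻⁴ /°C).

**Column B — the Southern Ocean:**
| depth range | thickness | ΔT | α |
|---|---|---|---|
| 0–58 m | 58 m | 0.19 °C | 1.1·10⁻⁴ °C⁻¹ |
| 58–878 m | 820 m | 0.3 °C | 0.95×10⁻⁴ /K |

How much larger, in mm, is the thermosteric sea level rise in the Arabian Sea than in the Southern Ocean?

A 3.5×10⁻⁴ × 0.98 × 290 = 0.09947 m
A 290–550 m: 260 × 1.9×10⁻⁴ × 1.2 = 0.05928 m
A 1.9×10⁻⁴ × 720 × 0.22 = 0.030096 m
A total: 0.188846 m
B 1.1×10⁻⁴ × 0.19 × 58 = 0.0012122 m
B Layer 2: 0.95×10⁻⁴ × 820 × 0.3 = 0.02337 m
B total: 0.0245822 m
Difference: 0.188846 − 0.0245822 = 0.1642638 m

Δh_A − Δh_B ≈ 164 mm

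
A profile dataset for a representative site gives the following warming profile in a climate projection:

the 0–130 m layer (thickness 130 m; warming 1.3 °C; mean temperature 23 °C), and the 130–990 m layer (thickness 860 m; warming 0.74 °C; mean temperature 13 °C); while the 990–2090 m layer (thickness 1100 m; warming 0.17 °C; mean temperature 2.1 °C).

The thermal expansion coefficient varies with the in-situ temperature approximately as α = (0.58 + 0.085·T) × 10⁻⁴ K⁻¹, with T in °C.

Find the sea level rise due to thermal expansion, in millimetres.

Layer 1: α = (0.58 + 0.085×23)×10⁻⁴ = 2.535×10⁻⁴ K⁻¹
Layer 2: α = (0.58 + 0.085×13)×10⁻⁴ = 1.685×10⁻⁴ K⁻¹
Layer 3: α = (0.58 + 0.085×2.1)×10⁻⁴ = 0.7585×10⁻⁴ K⁻¹
0–130 m: 2.535×10⁻⁴ × 130 × 1.3 = 0.0428415 m
0.74 × 1.685×10⁻⁴ × 860 = 0.1072334 m
990–2090 m: 0.7585×10⁻⁴ × 0.17 × 1100 = 0.01418395 m
Δh = 0.0428415 + 0.1072334 + 0.01418395 = 0.16425885 m

Δh = 160 mm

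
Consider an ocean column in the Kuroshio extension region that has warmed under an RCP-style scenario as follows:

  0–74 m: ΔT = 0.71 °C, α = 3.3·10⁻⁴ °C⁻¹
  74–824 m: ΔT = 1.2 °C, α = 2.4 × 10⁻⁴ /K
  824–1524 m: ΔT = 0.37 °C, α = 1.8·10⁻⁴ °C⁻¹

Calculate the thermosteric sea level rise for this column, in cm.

0–74 m: 74 × 3.3×10⁻⁴ × 0.71 = 0.0173382 m
750 × 2.4×10⁻⁴ × 1.2 = 0.21600 m
700 × 1.8×10⁻⁴ × 0.37 = 0.04662 m
Δh = 0.0173382 + 0.21600 + 0.04662 = 0.2799582 m

Δh = 28.0 cm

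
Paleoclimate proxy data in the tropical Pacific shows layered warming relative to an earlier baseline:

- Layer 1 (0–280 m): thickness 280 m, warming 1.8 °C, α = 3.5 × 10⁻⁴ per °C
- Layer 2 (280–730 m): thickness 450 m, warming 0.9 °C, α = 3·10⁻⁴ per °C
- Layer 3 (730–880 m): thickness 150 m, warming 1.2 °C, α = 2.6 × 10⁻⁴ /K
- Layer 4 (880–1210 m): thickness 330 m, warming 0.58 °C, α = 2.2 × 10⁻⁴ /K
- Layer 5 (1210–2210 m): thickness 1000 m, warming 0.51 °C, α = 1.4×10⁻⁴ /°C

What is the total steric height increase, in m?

3.5×10⁻⁴ × 280 × 1.8 = 0.17640 m
280–730 m: 3×10⁻⁴ × 0.9 × 450 = 0.12150 m
1.2 × 150 × 2.6×10⁻⁴ = 0.04680 m
880–1210 m: 330 × 0.58 × 2.2×10⁻⁴ = 0.042108 m
Layer 5: 1000 × 0.51 × 1.4×10⁻⁴ = 0.07140 m
Δh = 0.17640 + 0.12150 + 0.04680 + 0.042108 + 0.07140 = 0.458208 m

0.458 m of thermosteric rise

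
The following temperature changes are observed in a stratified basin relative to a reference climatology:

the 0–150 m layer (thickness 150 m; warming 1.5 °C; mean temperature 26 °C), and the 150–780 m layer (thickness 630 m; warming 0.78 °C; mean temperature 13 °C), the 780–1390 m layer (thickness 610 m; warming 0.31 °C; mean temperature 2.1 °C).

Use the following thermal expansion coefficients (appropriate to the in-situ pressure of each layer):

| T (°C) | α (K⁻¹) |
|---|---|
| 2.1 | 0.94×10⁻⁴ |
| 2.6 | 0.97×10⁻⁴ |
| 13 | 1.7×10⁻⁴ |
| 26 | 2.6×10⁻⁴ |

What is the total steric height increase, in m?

Δh = 0.160 m

Layer 1 at 26 °C → α = 2.6×10⁻⁴ K⁻¹
Layer 2 at 13 °C → α = 1.7×10⁻⁴ K⁻¹
Layer 3 at 2.1 °C → α = 0.94×10⁻⁴ K⁻¹
Layer 1: 2.6×10⁻⁴ × 150 × 1.5 = 0.05850 m
150–780 m: 1.7×10⁻⁴ × 630 × 0.78 = 0.083538 m
0.94×10⁻⁴ × 0.31 × 610 = 0.0177754 m
Δh = 0.05850 + 0.083538 + 0.0177754 = 0.1598134 m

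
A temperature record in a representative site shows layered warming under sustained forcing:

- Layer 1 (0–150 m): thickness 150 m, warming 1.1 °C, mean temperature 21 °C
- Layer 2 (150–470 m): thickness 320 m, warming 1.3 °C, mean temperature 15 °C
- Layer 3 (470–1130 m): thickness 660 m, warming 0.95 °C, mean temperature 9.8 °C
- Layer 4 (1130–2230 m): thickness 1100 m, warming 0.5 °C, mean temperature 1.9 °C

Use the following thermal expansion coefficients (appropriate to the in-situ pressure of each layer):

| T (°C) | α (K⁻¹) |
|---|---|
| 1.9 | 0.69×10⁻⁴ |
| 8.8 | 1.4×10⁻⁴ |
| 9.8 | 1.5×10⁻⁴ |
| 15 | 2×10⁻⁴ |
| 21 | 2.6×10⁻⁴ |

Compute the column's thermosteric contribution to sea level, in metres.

Layer 1 at 21 °C → α = 2.6×10⁻⁴ K⁻¹
Layer 2 at 15 °C → α = 2×10⁻⁴ K⁻¹
Layer 3 at 9.8 °C → α = 1.5×10⁻⁴ K⁻¹
Layer 4 at 1.9 °C → α = 0.69×10⁻⁴ K⁻¹
Layer 1: 150 × 2.6×10⁻⁴ × 1.1 = 0.04290 m
Layer 2: 1.3 × 2×10⁻⁴ × 320 = 0.08320 m
Layer 3: 0.95 × 660 × 1.5×10⁻⁴ = 0.09405 m
1130–2230 m: 1100 × 0.5 × 0.69×10⁻⁴ = 0.03795 m
Δh = 0.04290 + 0.08320 + 0.09405 + 0.03795 = 0.25810 m

Δh ≈ 0.258 m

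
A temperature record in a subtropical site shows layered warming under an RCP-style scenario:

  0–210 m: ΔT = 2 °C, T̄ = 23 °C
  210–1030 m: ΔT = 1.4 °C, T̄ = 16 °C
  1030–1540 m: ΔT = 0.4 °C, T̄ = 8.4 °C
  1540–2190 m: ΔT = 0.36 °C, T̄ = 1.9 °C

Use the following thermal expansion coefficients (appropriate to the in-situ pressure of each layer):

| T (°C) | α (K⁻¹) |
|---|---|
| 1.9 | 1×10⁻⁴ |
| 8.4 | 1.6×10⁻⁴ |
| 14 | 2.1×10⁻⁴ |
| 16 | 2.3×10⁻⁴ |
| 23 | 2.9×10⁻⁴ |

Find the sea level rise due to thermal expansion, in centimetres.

Layer 1 at 23 °C → α = 2.9×10⁻⁴ K⁻¹
Layer 2 at 16 °C → α = 2.3×10⁻⁴ K⁻¹
Layer 3 at 8.4 °C → α = 1.6×10⁻⁴ K⁻¹
Layer 4 at 1.9 °C → α = 1×10⁻⁴ K⁻¹
2.9×10⁻⁴ × 210 × 2 = 0.12180 m
Layer 2: 1.4 × 2.3×10⁻⁴ × 820 = 0.26404 m
0.4 × 1.6×10⁻⁴ × 510 = 0.03264 m
Layer 4: 1×10⁻⁴ × 650 × 0.36 = 0.02340 m
Δh = 0.12180 + 0.26404 + 0.03264 + 0.02340 = 0.44188 m

Δh = 44 cm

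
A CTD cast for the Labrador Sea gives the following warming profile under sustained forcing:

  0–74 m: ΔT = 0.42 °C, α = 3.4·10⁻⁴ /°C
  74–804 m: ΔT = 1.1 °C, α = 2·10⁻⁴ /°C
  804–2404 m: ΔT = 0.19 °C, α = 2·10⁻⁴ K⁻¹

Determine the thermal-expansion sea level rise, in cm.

0.42 × 74 × 3.4×10⁻⁴ = 0.0105672 m
Layer 2: 730 × 2×10⁻⁴ × 1.1 = 0.16060 m
1600 × 2×10⁻⁴ × 0.19 = 0.06080 m
Δh = 0.0105672 + 0.16060 + 0.06080 = 0.2319672 m

about 23.2 cm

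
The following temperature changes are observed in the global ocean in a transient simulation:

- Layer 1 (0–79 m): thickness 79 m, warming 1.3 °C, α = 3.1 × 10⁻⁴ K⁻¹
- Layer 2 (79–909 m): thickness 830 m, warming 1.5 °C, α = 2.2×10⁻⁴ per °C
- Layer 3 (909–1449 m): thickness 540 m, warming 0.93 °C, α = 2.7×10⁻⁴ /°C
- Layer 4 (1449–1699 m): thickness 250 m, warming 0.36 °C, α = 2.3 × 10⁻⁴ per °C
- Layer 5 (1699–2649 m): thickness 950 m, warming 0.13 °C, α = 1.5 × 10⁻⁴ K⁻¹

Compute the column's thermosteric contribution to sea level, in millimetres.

0–79 m: 1.3 × 79 × 3.1×10⁻⁴ = 0.031837 m
1.5 × 830 × 2.2×10⁻⁴ = 0.27390 m
909–1449 m: 2.7×10⁻⁴ × 540 × 0.93 = 0.135594 m
Layer 4: 0.36 × 2.3×10⁻⁴ × 250 = 0.02070 m
0.13 × 1.5×10⁻⁴ × 950 = 0.018525 m
Δh = 0.031837 + 0.27390 + 0.135594 + 0.02070 + 0.018525 = 0.480556 m

Δh ≈ 481 mm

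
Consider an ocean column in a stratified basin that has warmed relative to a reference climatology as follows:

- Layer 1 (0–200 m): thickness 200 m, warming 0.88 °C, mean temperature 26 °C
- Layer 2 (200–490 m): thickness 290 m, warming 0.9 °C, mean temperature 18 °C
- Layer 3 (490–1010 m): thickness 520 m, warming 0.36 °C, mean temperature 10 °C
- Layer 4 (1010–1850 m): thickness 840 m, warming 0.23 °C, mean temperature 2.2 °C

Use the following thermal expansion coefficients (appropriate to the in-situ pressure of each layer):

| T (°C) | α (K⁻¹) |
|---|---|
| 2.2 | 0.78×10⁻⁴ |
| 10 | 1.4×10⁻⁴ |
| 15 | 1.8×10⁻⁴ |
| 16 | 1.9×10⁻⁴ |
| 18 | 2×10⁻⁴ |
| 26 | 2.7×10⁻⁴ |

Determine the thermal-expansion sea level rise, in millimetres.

141 mm of thermosteric rise

Layer 1 at 26 °C → α = 2.7×10⁻⁴ K⁻¹
Layer 2 at 18 °C → α = 2×10⁻⁴ K⁻¹
Layer 3 at 10 °C → α = 1.4×10⁻⁴ K⁻¹
Layer 4 at 2.2 °C → α = 0.78×10⁻⁴ K⁻¹
0–200 m: 0.88 × 200 × 2.7×10⁻⁴ = 0.04752 m
Layer 2: 290 × 2×10⁻⁴ × 0.9 = 0.05220 m
0.36 × 1.4×10⁻⁴ × 520 = 0.026208 m
Layer 4: 840 × 0.23 × 0.78×10⁻⁴ = 0.0150696 m
Δh = 0.04752 + 0.05220 + 0.026208 + 0.0150696 = 0.1409976 m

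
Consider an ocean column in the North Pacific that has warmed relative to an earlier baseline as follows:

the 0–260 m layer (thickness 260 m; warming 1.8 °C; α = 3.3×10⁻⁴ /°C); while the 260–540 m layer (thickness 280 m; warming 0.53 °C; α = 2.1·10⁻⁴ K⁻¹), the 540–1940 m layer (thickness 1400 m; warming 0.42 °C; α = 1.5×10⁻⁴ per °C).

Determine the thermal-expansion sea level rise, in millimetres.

about 274 mm

0–260 m: 3.3×10⁻⁴ × 1.8 × 260 = 0.15444 m
Layer 2: 280 × 2.1×10⁻⁴ × 0.53 = 0.031164 m
540–1940 m: 1400 × 1.5×10⁻⁴ × 0.42 = 0.08820 m
Δh = 0.15444 + 0.031164 + 0.08820 = 0.273804 m ≈ 274 mm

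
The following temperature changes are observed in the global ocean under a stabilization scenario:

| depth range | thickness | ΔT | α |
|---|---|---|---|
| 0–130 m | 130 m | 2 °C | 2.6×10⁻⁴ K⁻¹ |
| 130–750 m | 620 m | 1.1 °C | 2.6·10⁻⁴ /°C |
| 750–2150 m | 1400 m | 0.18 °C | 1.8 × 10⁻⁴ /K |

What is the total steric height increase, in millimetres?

Layer 1: 2 × 2.6×10⁻⁴ × 130 = 0.06760 m
130–750 m: 1.1 × 620 × 2.6×10⁻⁴ = 0.17732 m
1400 × 0.18 × 1.8×10⁻⁴ = 0.04536 m
Δh = 0.06760 + 0.17732 + 0.04536 = 0.29028 m

Δh = 290 mm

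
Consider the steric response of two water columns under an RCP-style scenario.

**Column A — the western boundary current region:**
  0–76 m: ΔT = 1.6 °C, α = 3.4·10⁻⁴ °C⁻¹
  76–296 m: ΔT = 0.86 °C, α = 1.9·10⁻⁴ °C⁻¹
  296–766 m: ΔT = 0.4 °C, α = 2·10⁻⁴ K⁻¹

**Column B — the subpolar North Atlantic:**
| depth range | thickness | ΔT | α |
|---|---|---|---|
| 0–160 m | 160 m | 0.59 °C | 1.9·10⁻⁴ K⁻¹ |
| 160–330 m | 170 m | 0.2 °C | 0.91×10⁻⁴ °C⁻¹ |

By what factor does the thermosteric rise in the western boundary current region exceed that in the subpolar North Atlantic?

≈ 5.46×

A 0–76 m: 3.4×10⁻⁴ × 76 × 1.6 = 0.041344 m
A 220 × 0.86 × 1.9×10⁻⁴ = 0.035948 m
A 2×10⁻⁴ × 470 × 0.4 = 0.03760 m
A total: 0.114892 m
B 0–160 m: 0.59 × 160 × 1.9×10⁻⁴ = 0.017936 m
B Layer 2: 170 × 0.2 × 0.91×10⁻⁴ = 0.003094 m
B total: 0.02103 m
Ratio: 0.114892 / 0.02103 ≈ 5.463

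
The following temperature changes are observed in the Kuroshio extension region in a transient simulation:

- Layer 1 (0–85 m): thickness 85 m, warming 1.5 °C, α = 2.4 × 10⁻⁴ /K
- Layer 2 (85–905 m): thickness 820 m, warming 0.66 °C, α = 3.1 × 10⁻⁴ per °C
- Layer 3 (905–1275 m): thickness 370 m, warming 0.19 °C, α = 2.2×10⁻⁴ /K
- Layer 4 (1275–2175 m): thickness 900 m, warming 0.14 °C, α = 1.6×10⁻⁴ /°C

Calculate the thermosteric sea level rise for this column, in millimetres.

Layer 1: 2.4×10⁻⁴ × 85 × 1.5 = 0.03060 m
0.66 × 3.1×10⁻⁴ × 820 = 0.167772 m
Layer 3: 370 × 0.19 × 2.2×10⁻⁴ = 0.015466 m
900 × 0.14 × 1.6×10⁻⁴ = 0.02016 m
Δh = 0.03060 + 0.167772 + 0.015466 + 0.02016 = 0.233998 m ≈ 230 mm

Δh = 230 mm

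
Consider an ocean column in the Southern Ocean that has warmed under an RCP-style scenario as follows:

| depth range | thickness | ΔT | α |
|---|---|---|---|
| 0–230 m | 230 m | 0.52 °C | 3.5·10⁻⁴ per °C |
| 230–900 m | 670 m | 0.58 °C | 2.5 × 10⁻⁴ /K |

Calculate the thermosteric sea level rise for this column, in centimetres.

Δh = 13.9 cm

0.52 × 230 × 3.5×10⁻⁴ = 0.04186 m
Layer 2: 670 × 2.5×10⁻⁴ × 0.58 = 0.09715 m
Δh = 0.04186 + 0.09715 = 0.13901 m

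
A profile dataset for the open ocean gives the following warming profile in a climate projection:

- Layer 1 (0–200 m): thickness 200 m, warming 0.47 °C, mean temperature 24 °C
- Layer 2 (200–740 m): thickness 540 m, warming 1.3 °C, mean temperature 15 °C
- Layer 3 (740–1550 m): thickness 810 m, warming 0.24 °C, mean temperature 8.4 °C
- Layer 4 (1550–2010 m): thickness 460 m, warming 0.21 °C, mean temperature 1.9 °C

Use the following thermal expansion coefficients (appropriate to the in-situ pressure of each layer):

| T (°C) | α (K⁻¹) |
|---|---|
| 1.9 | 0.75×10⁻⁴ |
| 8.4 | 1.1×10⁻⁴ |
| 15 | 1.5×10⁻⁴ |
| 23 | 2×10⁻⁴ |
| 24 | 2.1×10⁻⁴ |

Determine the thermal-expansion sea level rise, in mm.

Layer 1 at 24 °C → α = 2.1×10⁻⁴ K⁻¹
Layer 2 at 15 °C → α = 1.5×10⁻⁴ K⁻¹
Layer 3 at 8.4 °C → α = 1.1×10⁻⁴ K⁻¹
Layer 4 at 1.9 °C → α = 0.75×10⁻⁴ K⁻¹
Layer 1: 2.1×10⁻⁴ × 200 × 0.47 = 0.01974 m
200–740 m: 1.3 × 540 × 1.5×10⁻⁴ = 0.10530 m
Layer 3: 0.24 × 810 × 1.1×10⁻⁴ = 0.021384 m
1550–2010 m: 0.21 × 0.75×10⁻⁴ × 460 = 0.007245 m
Δh = 0.01974 + 0.10530 + 0.021384 + 0.007245 = 0.153669 m ≈ 154 mm

154 mm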